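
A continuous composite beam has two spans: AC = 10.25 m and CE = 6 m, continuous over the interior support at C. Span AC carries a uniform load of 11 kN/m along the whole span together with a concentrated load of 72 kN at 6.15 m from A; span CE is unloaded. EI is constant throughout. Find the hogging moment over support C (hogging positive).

Insert a hinge at C; M_C is the redundant, and each span becomes simply supported.
Discontinuity in slope at C on the released structure — sum the simple-span end rotations:
  span AC: UDL 11: wL³/(24EI) = 493.6/EI
  span AC: point load 72 at a = 6.15: Pab(L + a)/(6LEI) = 484.1/EI
  relative rotation θ_0 = (977.7 + 0)/EI = 977.7/EI
A unit hogging moment at C produces rotation L₁/(3EI) + L₂/(3EI) = 5.417/EI.
Slope continuity at C: θ_0 = M_C·5.417/EI, so M_C = 977.7/5.417 = 180.5 kN·m (hogging).

M_C = 180.5 kN·m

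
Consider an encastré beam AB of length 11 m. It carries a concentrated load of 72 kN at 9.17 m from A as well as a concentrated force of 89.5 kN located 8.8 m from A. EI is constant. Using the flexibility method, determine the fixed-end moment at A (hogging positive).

Take the two fixed-end moments M_A, M_B as redundants; the released structure is the simple span AB.
End rotations of the released simple span under the applied load (×1/EI):
  at A: point load 72 at a = 9.17: Pab(L + b)/(6LEI) = 234.9/EI
  at B: point load 72 at a = 9.17: Pab(L + a)/(6LEI) = 369.2/EI
  at A: point load 89.5 at a = 8.8: Pab(L + b)/(6LEI) = 346.5/EI
  at B: point load 89.5 at a = 8.8: Pab(L + a)/(6LEI) = 519.8/EI
  θ_A0 = 581.4/EI,  θ_B0 = 889.1/EI
Flexibility coefficients: a unit moment at one end gives L/(3EI) there and L/(6EI) at the far end, so f₁₁ = f₂₂ = 3.667/EI and f₁₂ = f₂₁ = 1.833/EI.
Compatibility — zero rotation at each built-in end:
  3.667 M_A + 1.833 M_B = 581.4
  1.833 M_A + 3.667 M_B = 889.1
Solving the pair gives M_A = 49.78 kN·m and M_B = 217.6 kN·m (hogging).

M_A = 49.78 kN·m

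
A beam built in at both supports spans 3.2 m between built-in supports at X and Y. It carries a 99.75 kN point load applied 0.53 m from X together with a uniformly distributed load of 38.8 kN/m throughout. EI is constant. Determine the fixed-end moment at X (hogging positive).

M_X = 69.91 kN·m

Take the two fixed-end moments M_X, M_Y as redundants; the released structure is the simple span XY.
On the primary (simply-supported) span, the end slopes from the loading are:
  at X: point load 99.75 at a = 0.53: Pab(L + b)/(6LEI) = 43.16/EI
  at Y: point load 99.75 at a = 0.53: Pab(L + a)/(6LEI) = 27.42/EI
  at X: UDL 38.8: wL³/(24EI) = 52.97/EI
  at Y: UDL 38.8: wL³/(24EI) = 52.97/EI
  θ_X0 = 96.13/EI,  θ_Y0 = 80.4/EI
Flexibility coefficients: a unit moment at one end gives L/(3EI) there and L/(6EI) at the far end, so f₁₁ = f₂₂ = 1.067/EI and f₁₂ = f₂₁ = 0.5333/EI.
Compatibility — zero rotation at each built-in end:
  1.067 M_X + 0.5333 M_Y = 96.13
  0.5333 M_X + 1.067 M_Y = 80.4
Solving the pair gives M_X = 69.91 kN·m and M_Y = 40.42 kN·m (hogging).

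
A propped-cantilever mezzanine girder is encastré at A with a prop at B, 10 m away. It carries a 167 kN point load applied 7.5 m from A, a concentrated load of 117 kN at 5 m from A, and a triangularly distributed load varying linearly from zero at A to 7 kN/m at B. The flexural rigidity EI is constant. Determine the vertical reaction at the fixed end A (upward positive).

R_A = 157.5 kN

Release the roller at B. Primary structure: cantilever fixed at A.
Downward deflection at the released point B due to the loads:
  point load 167 at a = 7.5: Pa²(3L − a)/(6EI) = 35227/EI
  point load 117 at a = 5: Pa²(3L − a)/(6EI) = 12188/EI
  triangular load, peak 7 at the free end: 11w₀L⁴/(120EI) = 6417/EI
  δ_0 = 53831/EI
Flexibility coefficient — unit upward force at B: δ_{BB} = L³/(3EI) = 333.3/EI.
Compatibility at B: δ_0 − R_B·δ_{BB} = 0, so R_B = 53831/333.3 = 161.5 kN.
Vertical equilibrium: R_A = ΣP − R_B = 319 − 161.5 = 157.5 kN.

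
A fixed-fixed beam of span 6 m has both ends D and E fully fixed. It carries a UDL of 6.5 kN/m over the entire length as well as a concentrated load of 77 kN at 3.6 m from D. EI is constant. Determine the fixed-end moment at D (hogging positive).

M_D = 63.85 kN·m

Take the two fixed-end moments M_D, M_E as redundants; the released structure is the simple span DE.
On the primary (simply-supported) span, the end slopes from the loading are:
  at D: UDL 6.5: wL³/(24EI) = 58.5/EI
  at E: UDL 6.5: wL³/(24EI) = 58.5/EI
  at D: point load 77 at a = 3.6: Pab(L + b)/(6LEI) = 155.2/EI
  at E: point load 77 at a = 3.6: Pab(L + a)/(6LEI) = 177.4/EI
  θ_D0 = 213.7/EI,  θ_E0 = 235.9/EI
Flexibility coefficients: a unit moment at one end gives L/(3EI) there and L/(6EI) at the far end, so f₁₁ = f₂₂ = 2/EI and f₁₂ = f₂₁ = 1/EI.
Compatibility — zero rotation at each built-in end:
  2 M_D + 1 M_E = 213.7
  1 M_D + 2 M_E = 235.9
Solving the pair gives M_D = 63.85 kN·m and M_E = 86.03 kN·m (hogging).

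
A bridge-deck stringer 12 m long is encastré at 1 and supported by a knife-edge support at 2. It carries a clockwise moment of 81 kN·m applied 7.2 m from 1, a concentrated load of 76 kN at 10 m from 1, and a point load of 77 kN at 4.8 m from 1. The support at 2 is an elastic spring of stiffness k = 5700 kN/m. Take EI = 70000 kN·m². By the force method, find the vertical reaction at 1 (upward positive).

R_1 = 73.01 kN

Choose R_2 as the redundant. The primary structure is the cantilever fixed at 1.
Primary-structure tip deflection at 2 by superposition:
  clockwise couple 81 at a = 7.2: M₀a(2L − a)/(2EI) = 4899/EI
  point load 76 at a = 10: Pa²(3L − a)/(6EI) = 32933/EI
  point load 77 at a = 4.8: Pa²(3L − a)/(6EI) = 9225/EI
  δ_0 = 47057/EI
Flexibility coefficient — unit upward force at 2: δ_{22} = L³/(3EI) = 576/EI.
With EI = 70000 kN·m²: δ_0 = 0.67225 m and δ_{22} = 0.008229 m/kN.
Compatibility — the spring shortens by R_2/k under the reaction it provides: δ_0 − R_2·δ_{22} = R_2/k. With 1/k = 0.000175 m/kN, R_2 = δ_0 / (δ_{22} + 1/k) = 0.67225 / (0.008229 + 0.000175) = 79.99 kN.
Vertical equilibrium: R_1 = ΣP − R_2 = 153 − 79.99 = 73.01 kN.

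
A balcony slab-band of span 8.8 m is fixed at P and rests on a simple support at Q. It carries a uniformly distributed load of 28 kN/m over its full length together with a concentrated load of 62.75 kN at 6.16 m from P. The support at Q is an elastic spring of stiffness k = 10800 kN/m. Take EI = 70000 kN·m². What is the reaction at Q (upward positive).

Choose R_Q as the redundant. The primary structure is the cantilever fixed at P.
Free-end deflection of the primary structure under the applied loading (downward +):
  UDL 28: wL⁴/(8EI) = 20989/EI
  point load 62.75 at a = 6.16: Pa²(3L − a)/(6EI) = 8032/EI
  δ_0 = 29022/EI
Flexibility coefficient — unit upward force at Q: δ_{QQ} = L³/(3EI) = 227.2/EI.
With EI = 70000 kN·m²: δ_0 = 0.41459 m and δ_{QQ} = 0.003245 m/kN.
Compatibility — the spring shortens by R_Q/k under the reaction it provides: δ_0 − R_Q·δ_{QQ} = R_Q/k. With 1/k = 0.000093 m/kN, R_Q = δ_0 / (δ_{QQ} + 1/k) = 0.41459 / (0.003245 + 0.000093) = 124.2 kN.

R_Q = 124.2 kN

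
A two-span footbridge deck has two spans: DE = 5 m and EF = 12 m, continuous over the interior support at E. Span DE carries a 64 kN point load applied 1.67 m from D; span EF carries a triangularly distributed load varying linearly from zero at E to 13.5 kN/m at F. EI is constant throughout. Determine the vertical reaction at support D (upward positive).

Release continuity at E by inserting a hinge; the redundant is the internal moment M_E. The primary structure is two simply-supported spans DE and EF.
End slopes at the hinge E, treating each span as simply supported:
  span DE: point load 64 at a = 1.67: Pab(L + a)/(6LEI) = 79.13/EI
  span EF: triangular load, peak 13.5: 7w₀L³/(360EI) = 453.6/EI
  relative rotation θ_0 = (79.13 + 453.6)/EI = 532.7/EI
A unit hogging moment at E produces rotation L₁/(3EI) + L₂/(3EI) = 5.667/EI.
Compatibility: M_E·(L₁+L₂)/(3EI) = θ_0, giving M_E = 94.01 kN·m (hogging).
Span DE, ΣM about D with M_E applied at E: R_E^{DE}·5 = 106.9 + 94.01, so R_E^{DE} = 40.18 kN and R_D = 64 − 40.18 = 23.82 kN.

R_D = 23.82 kN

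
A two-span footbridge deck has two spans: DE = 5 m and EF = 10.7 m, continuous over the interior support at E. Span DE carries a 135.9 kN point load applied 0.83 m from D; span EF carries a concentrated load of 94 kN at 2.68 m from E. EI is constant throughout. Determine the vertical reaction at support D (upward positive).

Release continuity at E by inserting a hinge; the redundant is the internal moment M_E. The primary structure is two simply-supported spans DE and EF.
Rotations at E on the released spans (each span's end-slope, ×1/EI):
  span DE: point load 135.9 at a = 0.83: Pab(L + a)/(6LEI) = 91.41/EI
  span EF: point load 94 at a = 2.68: Pab(L + b)/(6LEI) = 589.1/EI
  relative rotation θ_0 = (91.41 + 589.1)/EI = 680.5/EI
A unit hogging moment at E produces rotation L₁/(3EI) + L₂/(3EI) = 5.233/EI.
Slope continuity at E: θ_0 = M_E·5.233/EI, so M_E = 680.5/5.233 = 130 kN·m (hogging).
Span DE, ΣM about D with M_E applied at E: R_E^{DE}·5 = 112.8 + 130, so R_E^{DE} = 48.57 kN and R_D = 135.9 − 48.57 = 87.33 kN.

R_D = 87.33 kN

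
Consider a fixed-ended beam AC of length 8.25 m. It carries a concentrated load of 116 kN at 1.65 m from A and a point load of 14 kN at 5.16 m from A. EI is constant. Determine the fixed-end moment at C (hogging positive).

M_C = 47.55 kN·m

Take the two fixed-end moments M_A, M_C as redundants; the released structure is the simple span AC.
End rotations of the released simple span under the applied load (×1/EI):
  at A: point load 116 at a = 1.65: Pab(L + b)/(6LEI) = 379/EI
  at C: point load 116 at a = 1.65: Pab(L + a)/(6LEI) = 252.6/EI
  at A: point load 14 at a = 5.16: Pab(L + b)/(6LEI) = 51.14/EI
  at C: point load 14 at a = 5.16: Pab(L + a)/(6LEI) = 60.47/EI
  θ_A0 = 430.1/EI,  θ_C0 = 313.1/EI
Flexibility coefficients: a unit moment at one end gives L/(3EI) there and L/(6EI) at the far end, so f₁₁ = f₂₂ = 2.75/EI and f₁₂ = f₂₁ = 1.375/EI.
Compatibility — zero rotation at each built-in end:
  2.75 M_A + 1.375 M_C = 430.1
  1.375 M_A + 2.75 M_C = 313.1
Solving the pair gives M_A = 132.6 kN·m and M_C = 47.55 kN·m (hogging).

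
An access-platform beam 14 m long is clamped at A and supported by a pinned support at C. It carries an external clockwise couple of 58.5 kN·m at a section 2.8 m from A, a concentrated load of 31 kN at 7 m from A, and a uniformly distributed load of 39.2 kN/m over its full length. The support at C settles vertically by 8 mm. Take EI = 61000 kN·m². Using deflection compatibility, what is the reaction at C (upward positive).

Take the reaction at C as the redundant and release it; the primary structure is a cantilever fixed at A.
Primary-structure tip deflection at C by superposition:
  clockwise couple 58.5 at a = 2.8: M₀a(2L − a)/(2EI) = 2064/EI
  point load 31 at a = 7: Pa²(3L − a)/(6EI) = 8861/EI
  UDL 39.2: wL⁴/(8EI) = 188238/EI
  δ_0 = 199163/EI
Tip deflection under a unit load at C: L³/(3EI) = 914.7/EI.
With EI = 61000 kN·m²: δ_0 = 3.265 m and δ_{CC} = 0.014995 m/kN.
Compatibility — the beam at C must follow the support down by 0.008 m: δ_0 − R_C·δ_{CC} = 0.008, so R_C = (3.265 − 0.008)/0.014995 = 217.2 kN.

R_C = 217.2 kN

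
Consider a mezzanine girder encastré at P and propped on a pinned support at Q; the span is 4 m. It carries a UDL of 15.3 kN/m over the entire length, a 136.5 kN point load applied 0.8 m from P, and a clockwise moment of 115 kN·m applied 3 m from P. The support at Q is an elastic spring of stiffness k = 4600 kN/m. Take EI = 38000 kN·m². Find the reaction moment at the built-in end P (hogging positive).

M_P = 141.8 kN·m

Choose R_Q as the redundant. The primary structure is the cantilever fixed at P.
Free-end deflection of the primary structure under the applied loading (downward +):
  UDL 15.3: wL⁴/(8EI) = 489.6/EI
  point load 136.5 at a = 0.8: Pa²(3L − a)/(6EI) = 163.1/EI
  clockwise couple 115 at a = 3: M₀a(2L − a)/(2EI) = 862.5/EI
  δ_0 = 1515/EI
Tip deflection under a unit load at Q: L³/(3EI) = 21.33/EI.
With EI = 38000 kN·m²: δ_0 = 0.039873 m and δ_{QQ} = 0.000561 m/kN.
Compatibility — the spring shortens by R_Q/k under the reaction it provides: δ_0 − R_Q·δ_{QQ} = R_Q/k. With 1/k = 0.000217 m/kN, R_Q = δ_0 / (δ_{QQ} + 1/k) = 0.039873 / (0.000561 + 0.000217) = 51.2 kN.
Moment equilibrium about P: M_P = Σ(load moments about P) − R_Q·L = 346.6 − 51.2×4 = 141.8 kN·m.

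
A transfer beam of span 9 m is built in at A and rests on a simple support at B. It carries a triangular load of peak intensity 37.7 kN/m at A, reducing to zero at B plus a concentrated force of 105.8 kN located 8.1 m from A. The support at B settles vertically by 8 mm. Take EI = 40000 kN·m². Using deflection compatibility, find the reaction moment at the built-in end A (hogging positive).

M_A = 262.6 kN·m

Choose R_B as the redundant. The primary structure is the cantilever fixed at A.
Free-end deflection of the primary structure under the applied loading (downward +):
  triangular load, peak 37.7 at the fixed end: w₀L⁴/(30EI) = 8245/EI
  point load 105.8 at a = 8.1: Pa²(3L − a)/(6EI) = 21866/EI
  δ_0 = 30111/EI
Tip deflection under a unit load at B: L³/(3EI) = 243/EI.
With EI = 40000 kN·m²: δ_0 = 0.75277 m and δ_{BB} = 0.006075 m/kN.
Compatibility — the beam at B must follow the support down by 0.008 m: δ_0 − R_B·δ_{BB} = 0.008, so R_B = (0.75277 − 0.008)/0.006075 = 122.6 kN.
Moment equilibrium about A: M_A = Σ(load moments about A) − R_B·L = 1366 − 122.6×9 = 262.6 kN·m.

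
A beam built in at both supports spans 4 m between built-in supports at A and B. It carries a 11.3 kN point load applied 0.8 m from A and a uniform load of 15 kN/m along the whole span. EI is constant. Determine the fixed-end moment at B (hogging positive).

M_B = 21.45 kN·m

Release both end moments; the primary structure is a simply-supported span AB with redundants M_A and M_B.
Simple-span end rotations at A and B under the given loads:
  at A: point load 11.3 at a = 0.8: Pab(L + b)/(6LEI) = 8.678/EI
  at B: point load 11.3 at a = 0.8: Pab(L + a)/(6LEI) = 5.786/EI
  at A: UDL 15: wL³/(24EI) = 40/EI
  at B: UDL 15: wL³/(24EI) = 40/EI
  θ_A0 = 48.68/EI,  θ_B0 = 45.79/EI
Flexibility coefficients: a unit moment at one end gives L/(3EI) there and L/(6EI) at the far end, so f₁₁ = f₂₂ = 1.333/EI and f₁₂ = f₂₁ = 0.6667/EI.
Compatibility — zero rotation at each built-in end:
  1.333 M_A + 0.6667 M_B = 48.68
  0.6667 M_A + 1.333 M_B = 45.79
Solving the pair gives M_A = 25.79 kN·m and M_B = 21.45 kN·m (hogging).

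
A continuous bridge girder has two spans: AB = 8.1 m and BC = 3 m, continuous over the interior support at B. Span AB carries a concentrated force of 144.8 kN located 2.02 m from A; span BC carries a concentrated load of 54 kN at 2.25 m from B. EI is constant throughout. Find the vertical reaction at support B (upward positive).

Release continuity at B by inserting a hinge; the redundant is the internal moment M_B. The primary structure is two simply-supported spans AB and BC.
End slopes at the hinge B, treating each span as simply supported:
  span AB: point load 144.8 at a = 2.02: Pab(L + a)/(6LEI) = 370.3/EI
  span BC: point load 54 at a = 2.25: Pab(L + b)/(6LEI) = 18.98/EI
  relative rotation θ_0 = (370.3 + 18.98)/EI = 389.3/EI
A unit hogging moment at B produces rotation L₁/(3EI) + L₂/(3EI) = 3.7/EI.
Slope continuity at B: θ_0 = M_B·3.7/EI, so M_B = 389.3/3.7 = 105.2 kN·m (hogging).
Span AB, ΣM about A with M_B applied at B: R_B^{AB}·8.1 = 292.5 + 105.2, so R_B^{AB} = 49.1 kN and R_A = 144.8 − 49.1 = 95.7 kN.
Span BC, ΣM about C: R_B^{BC}·3 = 40.5 + 105.2, so R_B^{BC} = 48.57 kN and R_C = 54 − 48.57 = 5.428 kN.
R_B = 49.1 + 48.57 = 97.67 kN.

R_B = 97.67 kN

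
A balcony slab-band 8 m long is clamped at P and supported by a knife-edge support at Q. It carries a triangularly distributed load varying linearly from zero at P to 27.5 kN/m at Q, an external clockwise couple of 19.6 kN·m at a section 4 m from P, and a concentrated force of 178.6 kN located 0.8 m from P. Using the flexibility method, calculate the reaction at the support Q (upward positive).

R_Q = 65.85 kN

Remove the prop at Q; the released (primary) structure is a cantilever built in at P.
Primary-structure tip deflection at Q by superposition:
  triangular load, peak 27.5 at the free end: 11w₀L⁴/(120EI) = 10325/EI
  clockwise couple 19.6 at a = 4: M₀a(2L − a)/(2EI) = 470.4/EI
  point load 178.6 at a = 0.8: Pa²(3L − a)/(6EI) = 442/EI
  δ_0 = 11238/EI
Flexibility coefficient — unit upward force at Q: δ_{QQ} = L³/(3EI) = 170.7/EI.
The prop prevents deflection at Q: R_Q = δ_0/δ_{QQ} = 11238/170.7 = 65.85 kN.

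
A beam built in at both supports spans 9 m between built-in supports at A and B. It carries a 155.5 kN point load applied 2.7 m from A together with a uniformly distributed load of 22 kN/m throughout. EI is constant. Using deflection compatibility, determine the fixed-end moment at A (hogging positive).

M_A = 354.2 kN·m

Take the two fixed-end moments M_A, M_B as redundants; the released structure is the simple span AB.
On the primary (simply-supported) span, the end slopes from the loading are:
  at A: point load 155.5 at a = 2.7: Pab(L + b)/(6LEI) = 749.4/EI
  at B: point load 155.5 at a = 2.7: Pab(L + a)/(6LEI) = 573.1/EI
  at A: UDL 22: wL³/(24EI) = 668.2/EI
  at B: UDL 22: wL³/(24EI) = 668.2/EI
  θ_A0 = 1418/EI,  θ_B0 = 1241/EI
Flexibility coefficients: a unit moment at one end gives L/(3EI) there and L/(6EI) at the far end, so f₁₁ = f₂₂ = 3/EI and f₁₂ = f₂₁ = 1.5/EI.
Compatibility — zero rotation at each built-in end:
  3 M_A + 1.5 M_B = 1418
  1.5 M_A + 3 M_B = 1241
Solving the pair gives M_A = 354.2 kN·m and M_B = 236.7 kN·m (hogging).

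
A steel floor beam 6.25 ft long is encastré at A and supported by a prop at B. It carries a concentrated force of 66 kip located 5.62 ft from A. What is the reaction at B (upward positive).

R_B = 56.05 kip

Remove the prop at B; the released (primary) structure is a cantilever built in at A.
Deflection at B on the released cantilever, summing each load's contribution:
  point load 66 at a = 5.62: Pa²(3L − a)/(6EI) = 4562/EI
Tip deflection under a unit load at B: L³/(3EI) = 81.38/EI.
The prop prevents deflection at B: R_B = δ_0/δ_{BB} = 4562/81.38 = 56.05 kip.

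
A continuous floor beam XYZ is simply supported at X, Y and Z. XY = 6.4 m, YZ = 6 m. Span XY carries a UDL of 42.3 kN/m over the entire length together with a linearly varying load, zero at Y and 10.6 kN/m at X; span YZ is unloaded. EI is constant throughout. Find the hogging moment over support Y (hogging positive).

M_Y = 124.9 kN·m

Insert a hinge at Y; M_Y is the redundant, and each span becomes simply supported.
End slopes at the hinge Y, treating each span as simply supported:
  span XY: UDL 42.3: wL³/(24EI) = 462/EI
  span XY: triangular load, peak 10.6: 7w₀L³/(360EI) = 54.03/EI
  relative rotation θ_0 = (516.1 + 0)/EI = 516.1/EI
A unit hogging moment at Y produces rotation L₁/(3EI) + L₂/(3EI) = 4.133/EI.
Compatibility: M_Y·(L₁+L₂)/(3EI) = θ_0, giving M_Y = 124.9 kN·m (hogging).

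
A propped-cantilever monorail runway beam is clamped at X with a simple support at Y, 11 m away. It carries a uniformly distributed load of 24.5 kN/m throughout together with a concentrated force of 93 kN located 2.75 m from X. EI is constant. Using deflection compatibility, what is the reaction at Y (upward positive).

R_Y = 109.1 kN

Remove the prop at Y; the released (primary) structure is a cantilever built in at X.
Primary-structure tip deflection at Y by superposition:
  UDL 24.5: wL⁴/(8EI) = 44838/EI
  point load 93 at a = 2.75: Pa²(3L − a)/(6EI) = 3546/EI
  δ_0 = 48384/EI
Flexibility coefficient — unit upward force at Y: δ_{YY} = L³/(3EI) = 443.7/EI.
The prop prevents deflection at Y: R_Y = δ_0/δ_{YY} = 48384/443.7 = 109.1 kN.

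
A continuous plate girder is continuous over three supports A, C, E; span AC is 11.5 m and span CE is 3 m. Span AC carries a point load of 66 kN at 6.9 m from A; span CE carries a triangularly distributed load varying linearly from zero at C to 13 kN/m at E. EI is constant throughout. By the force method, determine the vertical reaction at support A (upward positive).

R_A = 16.23 kN

Release continuity at C by inserting a hinge; the redundant is the internal moment M_C. The primary structure is two simply-supported spans AC and CE.
End slopes at the hinge C, treating each span as simply supported:
  span AC: point load 66 at a = 6.9: Pab(L + a)/(6LEI) = 558.6/EI
  span CE: triangular load, peak 13: 7w₀L³/(360EI) = 6.825/EI
  relative rotation θ_0 = (558.6 + 6.825)/EI = 565.4/EI
A unit hogging moment at C produces rotation L₁/(3EI) + L₂/(3EI) = 4.833/EI.
Compatibility: M_C·(L₁+L₂)/(3EI) = θ_0, giving M_C = 117 kN·m (hogging).
Span AC, ΣM about A with M_C applied at C: R_C^{AC}·11.5 = 455.4 + 117, so R_C^{AC} = 49.77 kN and R_A = 66 − 49.77 = 16.23 kN.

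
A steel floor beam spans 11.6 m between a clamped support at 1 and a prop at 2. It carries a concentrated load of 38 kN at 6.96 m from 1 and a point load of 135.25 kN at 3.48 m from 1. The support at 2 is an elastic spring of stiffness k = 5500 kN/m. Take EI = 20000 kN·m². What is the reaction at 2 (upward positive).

R_2 = 32.62 kN

Remove the prop at 2; the released (primary) structure is a cantilever built in at 1.
Downward deflection at the released point 2 due to the loads:
  point load 38 at a = 6.96: Pa²(3L − a)/(6EI) = 8541/EI
  point load 135.25 at a = 3.48: Pa²(3L − a)/(6EI) = 8550/EI
  δ_0 = 17091/EI
Flexibility coefficient — unit upward force at 2: δ_{22} = L³/(3EI) = 520.3/EI.
With EI = 20000 kN·m²: δ_0 = 0.85456 m and δ_{22} = 0.026015 m/kN.
Compatibility — the spring shortens by R_2/k under the reaction it provides: δ_0 − R_2·δ_{22} = R_2/k. With 1/k = 0.000182 m/kN, R_2 = δ_0 / (δ_{22} + 1/k) = 0.85456 / (0.026015 + 0.000182) = 32.62 kN.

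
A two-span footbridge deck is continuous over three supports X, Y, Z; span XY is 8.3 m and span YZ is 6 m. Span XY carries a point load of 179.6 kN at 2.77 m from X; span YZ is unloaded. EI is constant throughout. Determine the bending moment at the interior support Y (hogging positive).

Take M_Y as the redundant. Released structure: two simple spans XY and YZ with a hinge at Y.
Discontinuity in slope at Y on the released structure — sum the simple-span end rotations:
  span XY: point load 179.6 at a = 2.77: Pab(L + a)/(6LEI) = 611.5/EI
  relative rotation θ_0 = (611.5 + 0)/EI = 611.5/EI
A unit hogging moment at Y produces rotation L₁/(3EI) + L₂/(3EI) = 4.767/EI.
Compatibility: M_Y·(L₁+L₂)/(3EI) = θ_0, giving M_Y = 128.3 kN·m (hogging).

M_Y = 128.3 kN·m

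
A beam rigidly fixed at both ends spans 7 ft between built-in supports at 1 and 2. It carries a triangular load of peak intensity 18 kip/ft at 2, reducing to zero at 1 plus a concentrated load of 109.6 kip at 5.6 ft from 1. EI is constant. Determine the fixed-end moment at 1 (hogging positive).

M_1 = 53.95 kip·ft

Take the two fixed-end moments M_1, M_2 as redundants; the released structure is the simple span 12.
On the primary (simply-supported) span, the end slopes from the loading are:
  at 1: triangular load, peak 18: 7w₀L³/(360EI) = 120/EI
  at 2: triangular load, peak 18: w₀L³/(45EI) = 137.2/EI
  at 1: point load 109.6 at a = 5.6: Pab(L + b)/(6LEI) = 171.9/EI
  at 2: point load 109.6 at a = 5.6: Pab(L + a)/(6LEI) = 257.8/EI
  θ_10 = 291.9/EI,  θ_20 = 395/EI
Flexibility coefficients: a unit moment at one end gives L/(3EI) there and L/(6EI) at the far end, so f₁₁ = f₂₂ = 2.333/EI and f₁₂ = f₂₁ = 1.167/EI.
Compatibility — zero rotation at each built-in end:
  2.333 M_1 + 1.167 M_2 = 291.9
  1.167 M_1 + 2.333 M_2 = 395
Solving the pair gives M_1 = 53.95 kip·ft and M_2 = 142.3 kip·ft (hogging).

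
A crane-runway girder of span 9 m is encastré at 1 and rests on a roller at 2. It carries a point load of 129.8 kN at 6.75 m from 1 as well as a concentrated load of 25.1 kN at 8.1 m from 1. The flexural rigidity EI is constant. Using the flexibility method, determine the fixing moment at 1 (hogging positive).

M_1 = 148.1 kN·m

Choose R_2 as the redundant. The primary structure is the cantilever fixed at 1.
Deflection at 2 on the released cantilever, summing each load's contribution:
  point load 129.8 at a = 6.75: Pa²(3L − a)/(6EI) = 19960/EI
  point load 25.1 at a = 8.1: Pa²(3L − a)/(6EI) = 5187/EI
  δ_0 = 25147/EI
Flexibility coefficient — unit upward force at 2: δ_{22} = L³/(3EI) = 243/EI.
The prop prevents deflection at 2: R_2 = δ_0/δ_{22} = 25147/243 = 103.5 kN.
Moment equilibrium about 1: M_1 = Σ(load moments about 1) − R_2·L = 1079 − 103.5×9 = 148.1 kN·m.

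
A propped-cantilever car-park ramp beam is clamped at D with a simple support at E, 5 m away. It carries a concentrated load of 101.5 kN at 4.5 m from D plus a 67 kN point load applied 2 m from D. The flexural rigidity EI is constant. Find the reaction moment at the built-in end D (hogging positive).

Take the reaction at E as the redundant and release it; the primary structure is a cantilever fixed at D.
Free-end deflection of the primary structure under the applied loading (downward +):
  point load 101.5 at a = 4.5: Pa²(3L − a)/(6EI) = 3597/EI
  point load 67 at a = 2: Pa²(3L − a)/(6EI) = 580.7/EI
  δ_0 = 4178/EI
Flexibility coefficient — unit upward force at E: δ_{EE} = L³/(3EI) = 41.67/EI.
Compatibility at E: δ_0 − R_E·δ_{EE} = 0, so R_E = 4178/41.67 = 100.3 kN.
Moment equilibrium about D: M_D = Σ(load moments about D) − R_E·L = 590.8 − 100.3×5 = 89.44 kN·m.

M_D = 89.44 kN·m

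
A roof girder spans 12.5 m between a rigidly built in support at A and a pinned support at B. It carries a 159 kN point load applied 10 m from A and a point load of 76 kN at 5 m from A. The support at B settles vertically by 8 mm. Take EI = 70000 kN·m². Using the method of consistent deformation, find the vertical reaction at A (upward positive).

R_A = 108.1 kN

Remove the prop at B; the released (primary) structure is a cantilever built in at A.
Primary-structure tip deflection at B by superposition:
  point load 159 at a = 10: Pa²(3L − a)/(6EI) = 72875/EI
  point load 76 at a = 5: Pa²(3L − a)/(6EI) = 10292/EI
  δ_0 = 83167/EI
Flexibility coefficient — unit upward force at B: δ_{BB} = L³/(3EI) = 651/EI.
With EI = 70000 kN·m²: δ_0 = 1.1881 m and δ_{BB} = 0.009301 m/kN.
Compatibility — the beam at B must follow the support down by 0.008 m: δ_0 − R_B·δ_{BB} = 0.008, so R_B = (1.1881 − 0.008)/0.009301 = 126.9 kN.
Vertical equilibrium: R_A = ΣP − R_B = 235 − 126.9 = 108.1 kN.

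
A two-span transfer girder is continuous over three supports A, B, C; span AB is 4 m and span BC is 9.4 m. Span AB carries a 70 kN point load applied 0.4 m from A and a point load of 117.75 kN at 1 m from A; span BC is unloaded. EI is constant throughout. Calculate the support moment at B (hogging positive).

Insert a hinge at B; M_B is the redundant, and each span becomes simply supported.
Discontinuity in slope at B on the released structure — sum the simple-span end rotations:
  span AB: point load 70 at a = 0.4: Pab(L + a)/(6LEI) = 18.48/EI
  span AB: point load 117.75 at a = 1: Pab(L + a)/(6LEI) = 73.59/EI
  relative rotation θ_0 = (92.07 + 0)/EI = 92.07/EI
A unit hogging moment at B produces rotation L₁/(3EI) + L₂/(3EI) = 4.467/EI.
Slope continuity at B: θ_0 = M_B·4.467/EI, so M_B = 92.07/4.467 = 20.61 kN·m (hogging).

M_B = 20.61 kN·m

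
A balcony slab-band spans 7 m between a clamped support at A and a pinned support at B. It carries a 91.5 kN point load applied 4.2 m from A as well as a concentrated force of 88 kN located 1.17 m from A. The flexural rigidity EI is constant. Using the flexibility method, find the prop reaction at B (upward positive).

R_B = 43.01 kN

Choose R_B as the redundant. The primary structure is the cantilever fixed at A.
Free-end deflection of the primary structure under the applied loading (downward +):
  point load 91.5 at a = 4.2: Pa²(3L − a)/(6EI) = 4519/EI
  point load 88 at a = 1.17: Pa²(3L − a)/(6EI) = 398.1/EI
  δ_0 = 4917/EI
Flexibility coefficient — unit upward force at B: δ_{BB} = L³/(3EI) = 114.3/EI.
Compatibility at B: δ_0 − R_B·δ_{BB} = 0, so R_B = 4917/114.3 = 43.01 kN.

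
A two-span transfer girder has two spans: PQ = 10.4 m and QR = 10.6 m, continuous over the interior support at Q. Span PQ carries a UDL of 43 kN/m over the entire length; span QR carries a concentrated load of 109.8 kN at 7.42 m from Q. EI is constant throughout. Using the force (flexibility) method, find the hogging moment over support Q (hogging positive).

Release continuity at Q by inserting a hinge; the redundant is the internal moment M_Q. The primary structure is two simply-supported spans PQ and QR.
Discontinuity in slope at Q on the released structure — sum the simple-span end rotations:
  span PQ: UDL 43: wL³/(24EI) = 2015/EI
  span QR: point load 109.8 at a = 7.42: Pab(L + b)/(6LEI) = 561.3/EI
  relative rotation θ_0 = (2015 + 561.3)/EI = 2577/EI
A unit hogging moment at Q produces rotation L₁/(3EI) + L₂/(3EI) = 7/EI.
Slope continuity at Q: θ_0 = M_Q·7/EI, so M_Q = 2577/7 = 368.1 kN·m (hogging).

M_Q = 368.1 kN·m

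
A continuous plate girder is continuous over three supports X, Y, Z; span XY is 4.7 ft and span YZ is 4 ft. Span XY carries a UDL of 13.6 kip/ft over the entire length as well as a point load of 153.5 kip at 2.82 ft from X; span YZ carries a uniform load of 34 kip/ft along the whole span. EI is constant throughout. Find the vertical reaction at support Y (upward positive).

Take M_Y as the redundant. Released structure: two simple spans XY and YZ with a hinge at Y.
End slopes at the hinge Y, treating each span as simply supported:
  span XY: UDL 13.6: wL³/(24EI) = 58.83/EI
  span XY: point load 153.5 at a = 2.82: Pab(L + a)/(6LEI) = 217/EI
  span YZ: UDL 34: wL³/(24EI) = 90.67/EI
  relative rotation θ_0 = (275.8 + 90.67)/EI = 366.5/EI
A unit hogging moment at Y produces rotation L₁/(3EI) + L₂/(3EI) = 2.9/EI.
Compatibility: M_Y·(L₁+L₂)/(3EI) = θ_0, giving M_Y = 126.4 kip·ft (hogging).
Span XY, ΣM about X with M_Y applied at Y: R_Y^{XY}·4.7 = 583.1 + 126.4, so R_Y^{XY} = 151 kip and R_X = 217.4 − 151 = 66.47 kip.
Span YZ, ΣM about Z: R_Y^{YZ}·4 = 272 + 126.4, so R_Y^{YZ} = 99.6 kip and R_Z = 136 − 99.6 = 36.4 kip.
R_Y = 151 + 99.6 = 250.5 kip.

R_Y = 250.5 kip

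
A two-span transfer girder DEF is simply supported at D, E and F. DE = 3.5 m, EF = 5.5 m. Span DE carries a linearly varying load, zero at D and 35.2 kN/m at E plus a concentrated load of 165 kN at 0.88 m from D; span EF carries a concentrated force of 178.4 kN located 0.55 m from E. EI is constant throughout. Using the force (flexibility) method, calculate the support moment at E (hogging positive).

Take M_E as the redundant. Released structure: two simple spans DE and EF with a hinge at E.
Discontinuity in slope at E on the released structure — sum the simple-span end rotations:
  span DE: triangular load, peak 35.2: w₀L³/(45EI) = 33.54/EI
  span DE: point load 165 at a = 0.88: Pab(L + a)/(6LEI) = 79.35/EI
  span EF: point load 178.4 at a = 0.55: Pab(L + b)/(6LEI) = 153.8/EI
  relative rotation θ_0 = (112.9 + 153.8)/EI = 266.7/EI
A unit hogging moment at E produces rotation L₁/(3EI) + L₂/(3EI) = 3/EI.
Slope continuity at E: θ_0 = M_E·3/EI, so M_E = 266.7/3 = 88.9 kN·m (hogging).

M_E = 88.9 kN·m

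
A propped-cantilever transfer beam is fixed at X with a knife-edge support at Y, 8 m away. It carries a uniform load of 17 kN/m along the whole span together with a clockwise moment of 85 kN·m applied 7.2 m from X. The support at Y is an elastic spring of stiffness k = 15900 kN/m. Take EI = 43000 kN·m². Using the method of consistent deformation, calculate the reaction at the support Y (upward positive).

Release the roller at Y. Primary structure: cantilever fixed at X.
Downward deflection at the released point Y due to the loads:
  UDL 17: wL⁴/(8EI) = 8704/EI
  clockwise couple 85 at a = 7.2: M₀a(2L − a)/(2EI) = 2693/EI
  δ_0 = 11397/EI
Flexibility coefficient — unit upward force at Y: δ_{YY} = L³/(3EI) = 170.7/EI.
With EI = 43000 kN·m²: δ_0 = 0.26504 m and δ_{YY} = 0.003969 m/kN.
Compatibility — the spring shortens by R_Y/k under the reaction it provides: δ_0 − R_Y·δ_{YY} = R_Y/k. With 1/k = 0.000063 m/kN, R_Y = δ_0 / (δ_{YY} + 1/k) = 0.26504 / (0.003969 + 0.000063) = 65.74 kN.

R_Y = 65.74 kN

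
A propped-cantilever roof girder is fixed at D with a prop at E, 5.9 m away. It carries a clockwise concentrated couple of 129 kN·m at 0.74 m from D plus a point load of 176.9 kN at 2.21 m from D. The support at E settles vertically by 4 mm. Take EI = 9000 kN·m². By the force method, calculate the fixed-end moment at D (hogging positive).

Choose R_E as the redundant. The primary structure is the cantilever fixed at D.
Free-end deflection of the primary structure under the applied loading (downward +):
  clockwise couple 129 at a = 0.74: M₀a(2L − a)/(2EI) = 527.9/EI
  point load 176.9 at a = 2.21: Pa²(3L − a)/(6EI) = 2231/EI
  δ_0 = 2758/EI
Flexibility coefficient — unit upward force at E: δ_{EE} = L³/(3EI) = 68.46/EI.
With EI = 9000 kN·m²: δ_0 = 0.30649 m and δ_{EE} = 0.007607 m/kN.
Compatibility — the beam at E must follow the support down by 0.004 m: δ_0 − R_E·δ_{EE} = 0.004, so R_E = (0.30649 − 0.004)/0.007607 = 39.77 kN.
Moment equilibrium about D: M_D = Σ(load moments about D) − R_E·L = 519.9 − 39.77×5.9 = 285.3 kN·m.

M_D = 285.3 kN·m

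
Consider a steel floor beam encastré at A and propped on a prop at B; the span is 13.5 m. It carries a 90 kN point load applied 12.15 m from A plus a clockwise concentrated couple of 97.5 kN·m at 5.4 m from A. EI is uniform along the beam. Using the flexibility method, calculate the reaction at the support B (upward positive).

R_B = 83.48 kN

Take the reaction at B as the redundant and release it; the primary structure is a cantilever fixed at A.
Primary-structure tip deflection at B by superposition:
  point load 90 at a = 12.15: Pa²(3L − a)/(6EI) = 62776/EI
  clockwise couple 97.5 at a = 5.4: M₀a(2L − a)/(2EI) = 5686/EI
  δ_0 = 68463/EI
Flexibility coefficient — unit upward force at B: δ_{BB} = L³/(3EI) = 820.1/EI.
The prop prevents deflection at B: R_B = δ_0/δ_{BB} = 68463/820.1 = 83.48 kN.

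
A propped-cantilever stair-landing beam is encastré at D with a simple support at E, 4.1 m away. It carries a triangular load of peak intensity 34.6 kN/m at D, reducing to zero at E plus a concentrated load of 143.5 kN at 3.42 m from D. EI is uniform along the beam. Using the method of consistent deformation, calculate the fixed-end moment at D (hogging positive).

Remove the prop at E; the released (primary) structure is a cantilever built in at D.
Deflection at E on the released cantilever, summing each load's contribution:
  triangular load, peak 34.6 at the fixed end: w₀L⁴/(30EI) = 325.9/EI
  point load 143.5 at a = 3.42: Pa²(3L − a)/(6EI) = 2484/EI
  δ_0 = 2810/EI
Tip deflection under a unit load at E: L³/(3EI) = 22.97/EI.
Compatibility at E: δ_0 − R_E·δ_{EE} = 0, so R_E = 2810/22.97 = 122.3 kN.
Moment equilibrium about D: M_D = Σ(load moments about D) − R_E·L = 587.7 − 122.3×4.1 = 86.22 kN·m.

M_D = 86.22 kN·m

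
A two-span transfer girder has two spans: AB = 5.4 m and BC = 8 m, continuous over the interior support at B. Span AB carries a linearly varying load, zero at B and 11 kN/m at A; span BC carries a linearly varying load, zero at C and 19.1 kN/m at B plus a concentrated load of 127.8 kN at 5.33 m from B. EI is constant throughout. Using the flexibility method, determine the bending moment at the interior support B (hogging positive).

Take M_B as the redundant. Released structure: two simple spans AB and BC with a hinge at B.
Discontinuity in slope at B on the released structure — sum the simple-span end rotations:
  span AB: triangular load, peak 11: 7w₀L³/(360EI) = 33.68/EI
  span BC: triangular load, peak 19.1: w₀L³/(45EI) = 217.3/EI
  span BC: point load 127.8 at a = 5.33: Pab(L + b)/(6LEI) = 404.3/EI
  relative rotation θ_0 = (33.68 + 621.6)/EI = 655.3/EI
A unit hogging moment at B produces rotation L₁/(3EI) + L₂/(3EI) = 4.467/EI.
Slope continuity at B: θ_0 = M_B·4.467/EI, so M_B = 655.3/4.467 = 146.7 kN·m (hogging).

M_B = 146.7 kN·m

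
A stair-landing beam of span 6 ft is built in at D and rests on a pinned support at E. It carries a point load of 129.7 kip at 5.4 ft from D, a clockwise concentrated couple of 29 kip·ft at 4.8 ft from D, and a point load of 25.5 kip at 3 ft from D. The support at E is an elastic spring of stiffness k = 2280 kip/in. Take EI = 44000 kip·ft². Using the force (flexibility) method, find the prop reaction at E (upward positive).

R_E = 122.5 kip

Remove the prop at E; the released (primary) structure is a cantilever built in at D.
Primary-structure tip deflection at E by superposition:
  point load 129.7 at a = 5.4: Pa²(3L − a)/(6EI) = 7942/EI
  clockwise couple 29 at a = 4.8: M₀a(2L − a)/(2EI) = 501.1/EI
  point load 25.5 at a = 3: Pa²(3L − a)/(6EI) = 573.8/EI
  δ_0 = 9017/EI
Flexibility coefficient — unit upward force at E: δ_{EE} = L³/(3EI) = 72/EI.
With EI = 44000 kip·ft²: δ_0 = 0.20494 ft and δ_{EE} = 0.001636 ft/kip.
Compatibility — the spring shortens by R_E/k under the reaction it provides: δ_0 − R_E·δ_{EE} = R_E/k. With 1/k = 1/(2280×12) ft/kip = 0.000037 ft/kip, R_E = δ_0 / (δ_{EE} + 1/k) = 0.20494 / (0.001636 + 0.000037) = 122.5 kip.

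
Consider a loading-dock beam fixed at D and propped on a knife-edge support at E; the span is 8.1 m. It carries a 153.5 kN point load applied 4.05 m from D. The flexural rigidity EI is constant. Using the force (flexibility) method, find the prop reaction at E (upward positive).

R_E = 47.97 kN

Remove the prop at E; the released (primary) structure is a cantilever built in at D.
Downward deflection at the released point E due to the loads:
  point load 153.5 at a = 4.05: Pa²(3L − a)/(6EI) = 8498/EI
Flexibility coefficient — unit upward force at E: δ_{EE} = L³/(3EI) = 177.1/EI.
Compatibility at E: δ_0 − R_E·δ_{EE} = 0, so R_E = 8498/177.1 = 47.97 kN.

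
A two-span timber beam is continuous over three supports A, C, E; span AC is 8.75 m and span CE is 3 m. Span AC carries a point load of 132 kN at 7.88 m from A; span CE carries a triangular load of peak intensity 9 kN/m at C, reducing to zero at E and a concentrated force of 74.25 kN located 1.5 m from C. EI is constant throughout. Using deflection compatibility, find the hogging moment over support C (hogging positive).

M_C = 85.23 kN·m

Insert a hinge at C; M_C is the redundant, and each span becomes simply supported.
Rotations at C on the released spans (each span's end-slope, ×1/EI):
  span AC: point load 132 at a = 7.88: Pab(L + a)/(6LEI) = 286.7/EI
  span CE: triangular load, peak 9: w₀L³/(45EI) = 5.4/EI
  span CE: point load 74.25 at a = 1.5: Pab(L + b)/(6LEI) = 41.77/EI
  relative rotation θ_0 = (286.7 + 47.17)/EI = 333.8/EI
A unit hogging moment at C produces rotation L₁/(3EI) + L₂/(3EI) = 3.917/EI.
Compatibility: M_C·(L₁+L₂)/(3EI) = θ_0, giving M_C = 85.23 kN·m (hogging).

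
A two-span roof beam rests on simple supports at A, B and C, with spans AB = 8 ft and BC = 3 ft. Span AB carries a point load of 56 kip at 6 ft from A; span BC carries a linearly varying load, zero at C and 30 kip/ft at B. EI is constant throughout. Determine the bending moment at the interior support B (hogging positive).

Take M_B as the redundant. Released structure: two simple spans AB and BC with a hinge at B.
Discontinuity in slope at B on the released structure — sum the simple-span end rotations:
  span AB: point load 56 at a = 6: Pab(L + a)/(6LEI) = 196/EI
  span BC: triangular load, peak 30: w₀L³/(45EI) = 18/EI
  relative rotation θ_0 = (196 + 18)/EI = 214/EI
A unit hogging moment at B produces rotation L₁/(3EI) + L₂/(3EI) = 3.667/EI.
Compatibility: M_B·(L₁+L₂)/(3EI) = θ_0, giving M_B = 58.36 kip·ft (hogging).

M_B = 58.36 kip·ft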